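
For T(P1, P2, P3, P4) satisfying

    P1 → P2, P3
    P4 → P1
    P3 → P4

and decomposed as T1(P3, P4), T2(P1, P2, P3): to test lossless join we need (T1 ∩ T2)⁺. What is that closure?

T1 ∩ T2 = {P3}.
P3 → P4 applies, adding P4
P4 → P1 applies, adding P1
P1 → P2, P3 applies, adding P2
Closure: {P1, P2, P3, P4}.

P1, P2, P3, P4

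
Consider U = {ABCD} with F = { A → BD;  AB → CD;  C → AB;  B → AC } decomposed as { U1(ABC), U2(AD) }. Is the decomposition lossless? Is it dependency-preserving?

lossless and dependency-preserving

Lossless test: (A)⁺ = {ABCD}, which contains all of one fragment — lossless.
Dependency preservation: A → BD; AB → CD are not contained in any single fragment, but the restricted closure of each left-hand side across the fragments still reaches the right-hand side; the remaining FDs each lie inside some fragment. All dependencies are preserved.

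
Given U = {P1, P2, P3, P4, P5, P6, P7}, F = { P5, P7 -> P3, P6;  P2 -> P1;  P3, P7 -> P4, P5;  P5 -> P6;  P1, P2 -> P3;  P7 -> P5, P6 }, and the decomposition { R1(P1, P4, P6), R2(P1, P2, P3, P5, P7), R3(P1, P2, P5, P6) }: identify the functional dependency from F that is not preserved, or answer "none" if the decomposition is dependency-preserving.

P3, P7 -> P4, P5

Check P3, P7 → P4, P5: no single fragment contains all of {P3, P4, P5, P7}, and the restricted closure of {P3, P7} across the fragments never reaches {P4, P5}.
P5, P7 → P3, P6 is preserved.
P2 → P1 is preserved.
P5 → P6 is preserved.
P1, P2 → P3 is preserved.
P7 → P5, P6 is preserved.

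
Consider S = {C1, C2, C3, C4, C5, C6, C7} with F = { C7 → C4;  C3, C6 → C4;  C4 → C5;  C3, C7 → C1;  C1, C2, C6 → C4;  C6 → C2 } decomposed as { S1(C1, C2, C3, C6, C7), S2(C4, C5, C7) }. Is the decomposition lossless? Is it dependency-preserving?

Lossless test: (C7)⁺ = {C4, C5, C7}, which contains all of one fragment — lossless.
Dependency preservation: the restricted closure of {C3, C6} across the fragments never reaches {C4}, so C3, C6 → C4 cannot be enforced without a join — not preserved.

lossless but not dependency-preserving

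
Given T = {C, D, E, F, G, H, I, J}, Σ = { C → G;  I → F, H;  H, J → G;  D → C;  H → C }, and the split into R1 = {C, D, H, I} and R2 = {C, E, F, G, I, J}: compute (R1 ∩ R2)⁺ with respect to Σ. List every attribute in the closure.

R1 ∩ R2 = {C, I}.
C → G applies, adding G
I → F, H applies, adding F, H
Closure: {C, F, G, H, I}.

C, F, G, H, I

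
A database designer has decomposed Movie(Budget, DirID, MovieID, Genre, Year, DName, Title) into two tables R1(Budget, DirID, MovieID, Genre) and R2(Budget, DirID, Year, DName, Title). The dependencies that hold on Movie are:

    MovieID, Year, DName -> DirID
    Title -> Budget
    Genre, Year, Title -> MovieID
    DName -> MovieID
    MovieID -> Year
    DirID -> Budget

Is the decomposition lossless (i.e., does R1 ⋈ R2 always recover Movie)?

Common attributes: R1 ∩ R2 = {Budget, DirID}.
No dependency enlarges {Budget, DirID}, so (Budget, DirID)⁺ = {Budget, DirID}.
The closure contains neither all of R1 = {Budget, DirID, MovieID, Genre} nor all of R2 = {Budget, DirID, Year, DName, Title}, so the common attributes are not a superkey of either fragment. The join is lossy.

No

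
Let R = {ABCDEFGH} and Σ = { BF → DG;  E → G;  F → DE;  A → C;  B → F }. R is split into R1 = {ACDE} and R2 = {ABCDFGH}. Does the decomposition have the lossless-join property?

Common attributes: R1 ∩ R2 = {ACD}.
No dependency enlarges {ACD}, so (ACD)⁺ = {ACD}.
The closure contains neither all of R1 = {ACDE} nor all of R2 = {ABCDFGH}, so the common attributes are not a superkey of either fragment. The join is lossy.

No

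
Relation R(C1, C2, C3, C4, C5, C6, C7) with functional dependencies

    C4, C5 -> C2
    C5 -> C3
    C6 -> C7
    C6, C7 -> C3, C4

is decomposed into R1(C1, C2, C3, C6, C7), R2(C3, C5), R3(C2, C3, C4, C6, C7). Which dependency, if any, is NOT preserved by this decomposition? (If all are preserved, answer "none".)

C4, C5 -> C2

Check C4, C5 → C2: no single fragment contains all of {C2, C4, C5}, and the restricted closure of {C4, C5} across the fragments never reaches {C2}.
C5 → C3 is preserved.
C6 → C7 is preserved.
C6, C7 → C3, C4 is preserved.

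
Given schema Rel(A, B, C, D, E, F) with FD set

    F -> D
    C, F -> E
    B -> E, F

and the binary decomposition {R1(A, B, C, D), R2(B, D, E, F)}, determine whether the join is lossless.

Common attributes: R1 ∩ R2 = {B, D}.
Closure of {B, D}: B → E, F applies, adding E, F. So (B, D)⁺ = {B, D, E, F}.
This closure contains every attribute of R2, so R1 ∩ R2 → R2. The join is lossless.

Yes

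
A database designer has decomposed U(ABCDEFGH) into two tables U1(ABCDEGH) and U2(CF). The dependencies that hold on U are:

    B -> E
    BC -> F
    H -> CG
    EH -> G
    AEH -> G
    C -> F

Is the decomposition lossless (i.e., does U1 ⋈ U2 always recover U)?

Yes

Common attributes: U1 ∩ U2 = {C}.
Closure of {C}: C → F applies, adding F. So (C)⁺ = {CF}.
This closure contains every attribute of U2, so U1 ∩ U2 → U2. The join is lossless.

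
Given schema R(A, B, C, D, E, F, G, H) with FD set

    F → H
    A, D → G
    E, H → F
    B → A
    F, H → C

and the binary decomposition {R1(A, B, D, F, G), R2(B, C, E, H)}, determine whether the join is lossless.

Common attributes: R1 ∩ R2 = {B}.
Closure of {B}: B → A applies, adding A. So (B)⁺ = {A, B}.
The closure contains neither all of R1 = {A, B, D, F, G} nor all of R2 = {B, C, E, H}, so the common attributes are not a superkey of either fragment. The join is lossy.

No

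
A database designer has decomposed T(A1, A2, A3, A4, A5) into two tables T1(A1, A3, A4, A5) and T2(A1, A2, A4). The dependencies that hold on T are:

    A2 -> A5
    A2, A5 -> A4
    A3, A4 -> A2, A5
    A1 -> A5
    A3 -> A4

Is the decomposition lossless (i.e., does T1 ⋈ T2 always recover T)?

Common attributes: T1 ∩ T2 = {A1, A4}.
Closure of {A1, A4}: A1 → A5 applies, adding A5. So (A1, A4)⁺ = {A1, A4, A5}.
The closure contains neither all of T1 = {A1, A3, A4, A5} nor all of T2 = {A1, A2, A4}, so the common attributes are not a superkey of either fragment. The join is lossy.

No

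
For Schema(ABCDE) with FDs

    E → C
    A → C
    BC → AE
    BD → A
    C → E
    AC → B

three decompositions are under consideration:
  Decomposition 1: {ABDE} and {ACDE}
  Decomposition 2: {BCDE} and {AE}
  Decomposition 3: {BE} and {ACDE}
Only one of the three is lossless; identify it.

Decomposition 1: common = {ADE}, closure = {ABCDE} → lossless.
Decomposition 2: common = {E}, closure = {CE} → lossy.
Decomposition 3: common = {E}, closure = {CE} → lossy.

Decomposition 1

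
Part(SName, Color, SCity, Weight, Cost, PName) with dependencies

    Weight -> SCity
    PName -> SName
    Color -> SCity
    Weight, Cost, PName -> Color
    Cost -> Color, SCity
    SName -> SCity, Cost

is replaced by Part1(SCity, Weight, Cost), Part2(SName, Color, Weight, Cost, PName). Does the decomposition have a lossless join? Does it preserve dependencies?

Lossless test: (Weight, Cost)⁺ = {Color, SCity, Weight, Cost}, which contains all of one fragment — lossless.
Dependency preservation: the restricted closure of {Color} across the fragments never reaches {SCity}, so Color → SCity cannot be enforced without a join — not preserved.

lossless but not dependency-preserving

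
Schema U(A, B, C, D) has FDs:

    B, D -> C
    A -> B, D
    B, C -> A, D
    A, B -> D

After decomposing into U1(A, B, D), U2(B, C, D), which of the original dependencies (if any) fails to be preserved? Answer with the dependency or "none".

B, D → C lies within U2.
A → B, D lies within U1.
B, C → A, D: restricted closure across fragments reaches A, D.
A, B → D lies within U1.
Every dependency is enforceable on the fragments, so the decomposition is dependency-preserving.

none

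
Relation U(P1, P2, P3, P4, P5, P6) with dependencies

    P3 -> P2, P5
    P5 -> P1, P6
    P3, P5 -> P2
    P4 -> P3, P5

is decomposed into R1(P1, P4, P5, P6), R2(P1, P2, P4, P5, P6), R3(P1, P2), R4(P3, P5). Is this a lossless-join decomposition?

No

Chase test. Columns are P1, P2, P3, P4, P5, P6; row i has aⱼ where attribute j ∈ Ri, else bᵢⱼ.
Initial tableau (one row per fragment):
  row 1: a1 b12 b13 a4 a5 a6
  row 2: a1 a2 b23 a4 a5 a6
  row 3: a1 a2 b33 b34 b35 b36
  row 4: b41 b42 a3 b44 a5 b46
Rows 1 and 4 agree on P5; apply P5→P1, P6 and equate their P1, P6 entries.
Rows 1 and 2 agree on P4; apply P4→P3, P5 and equate their P3, P5 entries.
Rows 1 and 2 agree on P3; apply P3→P2, P5 and equate their P2, P5 entries.
No row becomes fully distinguished — the join is lossy.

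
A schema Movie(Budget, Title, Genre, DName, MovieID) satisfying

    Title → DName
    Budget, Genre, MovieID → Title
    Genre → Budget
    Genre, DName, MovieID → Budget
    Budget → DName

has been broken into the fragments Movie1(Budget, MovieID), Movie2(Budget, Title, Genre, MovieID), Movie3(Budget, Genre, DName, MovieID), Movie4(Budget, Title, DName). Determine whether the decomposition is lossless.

Chase test. Columns are Budget, Title, Genre, DName, MovieID; row i has aⱼ where attribute j ∈ Moviei, else bᵢⱼ.
Initial tableau (one row per fragment):
  row 1: a1 b12 b13 b14 a5
  row 2: a1 a2 a3 b24 a5
  row 3: a1 b32 a3 a4 a5
  row 4: a1 a2 b43 a4 b45
Rows 2 and 4 agree on Title; apply Title→DName and equate their DName entries.
Rows 2 and 3 agree on Budget, Genre, MovieID; apply Budget, Genre, MovieID→Title and equate their Title entries.
Rows 1 and 2 agree on Budget; apply Budget→DName and equate their DName entries.
Row 2 is now all distinguished symbols — the join is lossless.

Yes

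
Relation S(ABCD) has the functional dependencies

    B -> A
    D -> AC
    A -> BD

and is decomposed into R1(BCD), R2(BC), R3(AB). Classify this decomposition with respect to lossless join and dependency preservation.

Lossless test (chase): Rows 1 and 2 agree on B; apply B→A and equate their A entries. Rows 1 and 3 agree on B; apply B→A and equate their A entries. Rows 1 and 2 agree on A; apply A→BD and equate their BD entries. Rows 1 and 3 agree on A; apply A→BD and equate their BD entries. Rows 1 and 3 agree on D; apply D→AC and equate their AC entries. Row 1 is now all distinguished symbols — the join is lossless.
Dependency preservation: D → AC; A → BD are not contained in any single fragment, but the restricted closure of each left-hand side across the fragments still reaches the right-hand side; the remaining FDs each lie inside some fragment. All dependencies are preserved.

lossless and dependency-preserving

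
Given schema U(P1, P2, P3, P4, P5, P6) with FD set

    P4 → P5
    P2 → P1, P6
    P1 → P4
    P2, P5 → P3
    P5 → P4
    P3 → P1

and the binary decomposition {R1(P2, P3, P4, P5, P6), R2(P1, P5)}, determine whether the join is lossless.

No

Common attributes: R1 ∩ R2 = {P5}.
Closure of {P5}: P5 → P4 applies, adding P4. So (P5)⁺ = {P4, P5}.
The closure contains neither all of R1 = {P2, P3, P4, P5, P6} nor all of R2 = {P1, P5}, so the common attributes are not a superkey of either fragment. The join is lossy.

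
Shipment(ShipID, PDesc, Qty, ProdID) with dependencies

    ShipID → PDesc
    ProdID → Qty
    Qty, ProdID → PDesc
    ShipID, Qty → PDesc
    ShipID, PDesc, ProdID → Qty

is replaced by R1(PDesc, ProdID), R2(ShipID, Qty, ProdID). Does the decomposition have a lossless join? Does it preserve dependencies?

lossless but not dependency-preserving

Lossless test: (ProdID)⁺ = {PDesc, Qty, ProdID}, which contains all of one fragment — lossless.
Dependency preservation: the restricted closure of {ShipID} across the fragments never reaches {PDesc}, so ShipID → PDesc cannot be enforced without a join — not preserved.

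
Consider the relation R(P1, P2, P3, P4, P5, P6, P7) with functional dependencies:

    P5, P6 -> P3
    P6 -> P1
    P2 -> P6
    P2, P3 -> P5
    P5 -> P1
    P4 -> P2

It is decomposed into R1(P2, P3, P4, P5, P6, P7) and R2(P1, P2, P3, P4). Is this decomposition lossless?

Common attributes: R1 ∩ R2 = {P2, P3, P4}.
Closure of {P2, P3, P4}: P2 → P6 applies, adding P6; P2, P3 → P5 applies, adding P5; P5 → P1 applies, adding P1. So (P2, P3, P4)⁺ = {P1, P2, P3, P4, P5, P6}.
This closure contains every attribute of R2, so R1 ∩ R2 → R2. The join is lossless.

Yes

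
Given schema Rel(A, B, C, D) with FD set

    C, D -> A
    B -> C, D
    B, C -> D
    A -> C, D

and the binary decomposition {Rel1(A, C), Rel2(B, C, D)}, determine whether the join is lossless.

No

Common attributes: Rel1 ∩ Rel2 = {C}.
No dependency enlarges {C}, so (C)⁺ = {C}.
The closure contains neither all of Rel1 = {A, C} nor all of Rel2 = {B, C, D}, so the common attributes are not a superkey of either fragment. The join is lossy.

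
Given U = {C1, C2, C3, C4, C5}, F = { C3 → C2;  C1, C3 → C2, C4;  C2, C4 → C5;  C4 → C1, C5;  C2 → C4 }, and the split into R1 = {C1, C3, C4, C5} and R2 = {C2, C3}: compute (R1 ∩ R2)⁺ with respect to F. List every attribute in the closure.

C1, C2, C3, C4, C5

R1 ∩ R2 = {C3}.
C3 → C2 applies, adding C2
C2 → C4 applies, adding C4
C2, C4 → C5 applies, adding C5
C4 → C1, C5 applies, adding C1
Closure: {C1, C2, C3, C4, C5}.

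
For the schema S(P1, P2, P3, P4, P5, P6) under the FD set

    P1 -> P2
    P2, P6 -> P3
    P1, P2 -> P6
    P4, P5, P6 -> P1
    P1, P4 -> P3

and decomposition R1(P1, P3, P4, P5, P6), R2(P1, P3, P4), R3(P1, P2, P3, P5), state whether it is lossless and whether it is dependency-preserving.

lossless but not dependency-preserving

Lossless test (chase): Rows 1 and 2 agree on P1; apply P1→P2 and equate their P2 entries. Rows 1 and 3 agree on P1; apply P1→P2 and equate their P2 entries. Rows 1 and 2 agree on P1, P2; apply P1, P2→P6 and equate their P6 entries. Rows 1 and 3 agree on P1, P2; apply P1, P2→P6 and equate their P6 entries. Row 1 is now all distinguished symbols — the join is lossless.
Dependency preservation: the restricted closure of {P2, P6} across the fragments never reaches {P3}, so P2, P6 → P3 cannot be enforced without a join — not preserved.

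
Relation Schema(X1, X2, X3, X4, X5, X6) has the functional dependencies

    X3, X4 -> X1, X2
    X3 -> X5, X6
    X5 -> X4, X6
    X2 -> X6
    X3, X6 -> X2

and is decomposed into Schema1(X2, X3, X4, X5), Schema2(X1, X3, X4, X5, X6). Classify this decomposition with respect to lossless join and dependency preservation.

lossless but not dependency-preserving

Lossless test: (X3, X4, X5)⁺ = {X1, X2, X3, X4, X5, X6}, which contains all of one fragment — lossless.
Dependency preservation: the restricted closure of {X2} across the fragments never reaches {X6}, so X2 → X6 cannot be enforced without a join — not preserved.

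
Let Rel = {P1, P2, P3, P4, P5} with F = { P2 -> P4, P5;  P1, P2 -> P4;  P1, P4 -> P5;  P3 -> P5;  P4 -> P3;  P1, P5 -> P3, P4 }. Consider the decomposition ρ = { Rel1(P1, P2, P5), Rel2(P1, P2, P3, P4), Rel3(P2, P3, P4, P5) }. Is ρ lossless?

Yes

Chase test. Columns are P1, P2, P3, P4, P5; row i has aⱼ where attribute j ∈ Reli, else bᵢⱼ.
Initial tableau (one row per fragment):
  row 1: a1 a2 b13 b14 a5
  row 2: a1 a2 a3 a4 b25
  row 3: b31 a2 a3 a4 a5
Rows 1 and 2 agree on P2; apply P2→P4, P5 and equate their P4, P5 entries.
Rows 1 and 2 agree on P4; apply P4→P3 and equate their P3 entries.
Row 1 is now all distinguished symbols — the join is lossless.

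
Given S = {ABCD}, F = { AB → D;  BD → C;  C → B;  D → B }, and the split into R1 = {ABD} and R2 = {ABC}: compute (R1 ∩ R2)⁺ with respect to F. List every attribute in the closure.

ABCD

R1 ∩ R2 = {AB}.
AB → D applies, adding D
BD → C applies, adding C
Closure: {ABCD}.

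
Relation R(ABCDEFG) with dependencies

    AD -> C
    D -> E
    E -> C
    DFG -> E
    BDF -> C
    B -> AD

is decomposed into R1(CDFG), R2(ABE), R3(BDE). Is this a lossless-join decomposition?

Chase test. Columns are ABCDEFG; row i has aⱼ where attribute j ∈ Ri, else bᵢⱼ.
Initial tableau (one row per fragment):
  row 1: b11 b12 a3 a4 b15 a6 a7
  row 2: a1 a2 b23 b24 a5 b26 b27
  row 3: b31 a2 b33 a4 a5 b36 b37
Rows 1 and 3 agree on D; apply D→E and equate their E entries.
Rows 1 and 2 agree on E; apply E→C and equate their C entries.
Rows 1 and 3 agree on E; apply E→C and equate their C entries.
Rows 2 and 3 agree on B; apply B→AD and equate their AD entries.
No row becomes fully distinguished — the join is lossy.

No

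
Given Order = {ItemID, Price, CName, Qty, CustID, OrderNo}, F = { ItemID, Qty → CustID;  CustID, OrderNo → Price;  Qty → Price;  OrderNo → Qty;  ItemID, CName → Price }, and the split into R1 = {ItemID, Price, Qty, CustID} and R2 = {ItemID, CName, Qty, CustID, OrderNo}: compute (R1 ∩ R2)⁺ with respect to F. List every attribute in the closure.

ItemID, Price, Qty, CustID

R1 ∩ R2 = {ItemID, Qty, CustID}.
Qty → Price applies, adding Price
Closure: {ItemID, Price, Qty, CustID}.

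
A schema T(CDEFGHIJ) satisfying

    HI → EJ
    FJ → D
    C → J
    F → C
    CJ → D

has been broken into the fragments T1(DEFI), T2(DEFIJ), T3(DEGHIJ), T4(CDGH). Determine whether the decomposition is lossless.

Chase test. Columns are CDEFGHIJ; row i has aⱼ where attribute j ∈ Ti, else bᵢⱼ.
Initial tableau (one row per fragment):
  row 1: b11 a2 a3 a4 b15 b16 a7 b18
  row 2: b21 a2 a3 a4 b25 b26 a7 a8
  row 3: b31 a2 a3 b34 a5 a6 a7 a8
  row 4: a1 a2 b43 b44 a5 a6 b47 b48
Rows 1 and 2 agree on F; apply F→C and equate their C entries.
Rows 1 and 2 agree on C; apply C→J and equate their J entries.
No row becomes fully distinguished — the join is lossy.

No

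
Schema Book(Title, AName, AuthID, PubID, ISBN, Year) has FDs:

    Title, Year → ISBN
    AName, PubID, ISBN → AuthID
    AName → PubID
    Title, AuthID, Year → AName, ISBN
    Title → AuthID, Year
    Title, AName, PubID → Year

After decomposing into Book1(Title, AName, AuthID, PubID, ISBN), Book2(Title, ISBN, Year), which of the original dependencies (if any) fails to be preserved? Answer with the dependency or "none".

none

Title, Year → ISBN lies within Book2.
AName, PubID, ISBN → AuthID lies within Book1.
AName → PubID lies within Book1.
Title, AuthID, Year → AName, ISBN: restricted closure across fragments reaches AName, ISBN.
Title → AuthID, Year: restricted closure across fragments reaches AuthID, Year.
Title, AName, PubID → Year: restricted closure across fragments reaches Year.
Every dependency is enforceable on the fragments, so the decomposition is dependency-preserving.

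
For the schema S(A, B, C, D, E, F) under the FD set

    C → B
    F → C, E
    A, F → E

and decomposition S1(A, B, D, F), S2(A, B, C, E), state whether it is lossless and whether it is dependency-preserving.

lossy and not dependency-preserving

Lossless test: (A, B)⁺ = {A, B}, which is a superkey of neither fragment — lossy.
Dependency preservation: the restricted closure of {F} across the fragments never reaches {C, E}, so F → C, E cannot be enforced without a join — not preserved.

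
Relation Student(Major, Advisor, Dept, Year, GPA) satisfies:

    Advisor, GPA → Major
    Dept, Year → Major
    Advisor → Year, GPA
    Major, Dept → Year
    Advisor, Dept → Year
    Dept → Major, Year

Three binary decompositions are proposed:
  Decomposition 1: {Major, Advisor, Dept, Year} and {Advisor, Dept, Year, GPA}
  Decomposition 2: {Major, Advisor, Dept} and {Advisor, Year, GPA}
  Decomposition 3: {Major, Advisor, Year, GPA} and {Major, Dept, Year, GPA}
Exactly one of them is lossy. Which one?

Decomposition 1: common = {Advisor, Dept, Year}, closure = {Major, Advisor, Dept, Year, GPA} → lossless.
Decomposition 2: common = {Advisor}, closure = {Major, Advisor, Year, GPA} → lossless.
Decomposition 3: common = {Major, Year, GPA}, closure = {Major, Year, GPA} → lossy.

Decomposition 3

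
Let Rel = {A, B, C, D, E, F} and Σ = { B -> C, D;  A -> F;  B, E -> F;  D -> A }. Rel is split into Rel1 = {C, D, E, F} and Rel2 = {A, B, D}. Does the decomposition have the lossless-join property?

Common attributes: Rel1 ∩ Rel2 = {D}.
Closure of {D}: D → A applies, adding A; A → F applies, adding F. So (D)⁺ = {A, D, F}.
The closure contains neither all of Rel1 = {C, D, E, F} nor all of Rel2 = {A, B, D}, so the common attributes are not a superkey of either fragment. The join is lossy.

No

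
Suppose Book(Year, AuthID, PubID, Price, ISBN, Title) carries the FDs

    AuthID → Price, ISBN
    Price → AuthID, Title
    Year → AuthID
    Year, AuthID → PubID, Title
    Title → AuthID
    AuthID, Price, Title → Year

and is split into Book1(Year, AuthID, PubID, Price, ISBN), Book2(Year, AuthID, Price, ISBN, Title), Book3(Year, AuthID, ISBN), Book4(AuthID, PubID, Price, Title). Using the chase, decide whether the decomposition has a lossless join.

Chase test. Columns are Year, AuthID, PubID, Price, ISBN, Title; row i has aⱼ where attribute j ∈ Booki, else bᵢⱼ.
Initial tableau (one row per fragment):
  row 1: a1 a2 a3 a4 a5 b16
  row 2: a1 a2 b23 a4 a5 a6
  row 3: a1 a2 b33 b34 a5 b36
  row 4: b41 a2 a3 a4 b45 a6
Rows 1 and 3 agree on AuthID; apply AuthID→Price, ISBN and equate their Price, ISBN entries.
Rows 1 and 4 agree on AuthID; apply AuthID→Price, ISBN and equate their Price, ISBN entries.
Rows 1 and 2 agree on Price; apply Price→AuthID, Title and equate their AuthID, Title entries.
Rows 1 and 3 agree on Price; apply Price→AuthID, Title and equate their AuthID, Title entries.
Rows 1 and 2 agree on Year, AuthID; apply Year, AuthID→PubID, Title and equate their PubID, Title entries.
Rows 1 and 3 agree on Year, AuthID; apply Year, AuthID→PubID, Title and equate their PubID, Title entries.
Rows 1 and 4 agree on AuthID, Price, Title; apply AuthID, Price, Title→Year and equate their Year entries.
Row 1 is now all distinguished symbols — the join is lossless.

Yes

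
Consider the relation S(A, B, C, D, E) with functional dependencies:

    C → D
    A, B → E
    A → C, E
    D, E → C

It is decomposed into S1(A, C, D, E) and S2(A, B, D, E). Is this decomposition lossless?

Yes

Common attributes: S1 ∩ S2 = {A, D, E}.
Closure of {A, D, E}: A → C, E applies, adding C. So (A, D, E)⁺ = {A, C, D, E}.
This closure contains every attribute of S1, so S1 ∩ S2 → S1. The join is lossless.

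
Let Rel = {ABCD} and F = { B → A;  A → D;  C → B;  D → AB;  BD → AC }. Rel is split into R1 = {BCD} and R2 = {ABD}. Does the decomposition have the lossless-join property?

Common attributes: R1 ∩ R2 = {BD}.
Closure of {BD}: B → A applies, adding A; BD → AC applies, adding C. So (BD)⁺ = {ABCD}.
This closure contains every attribute of R1, so R1 ∩ R2 → R1. The join is lossless.

Yes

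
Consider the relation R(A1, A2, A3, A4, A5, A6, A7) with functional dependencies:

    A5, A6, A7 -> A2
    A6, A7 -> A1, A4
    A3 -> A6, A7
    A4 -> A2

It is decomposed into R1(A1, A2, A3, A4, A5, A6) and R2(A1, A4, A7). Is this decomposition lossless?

Common attributes: R1 ∩ R2 = {A1, A4}.
Closure of {A1, A4}: A4 → A2 applies, adding A2. So (A1, A4)⁺ = {A1, A2, A4}.
The closure contains neither all of R1 = {A1, A2, A3, A4, A5, A6} nor all of R2 = {A1, A4, A7}, so the common attributes are not a superkey of either fragment. The join is lossy.

No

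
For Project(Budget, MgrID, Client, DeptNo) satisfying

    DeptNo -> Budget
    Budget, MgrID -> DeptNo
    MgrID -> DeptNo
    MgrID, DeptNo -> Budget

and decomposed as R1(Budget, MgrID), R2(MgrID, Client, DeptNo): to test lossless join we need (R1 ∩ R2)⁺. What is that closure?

R1 ∩ R2 = {MgrID}.
MgrID → DeptNo applies, adding DeptNo
MgrID, DeptNo → Budget applies, adding Budget
Closure: {Budget, MgrID, DeptNo}.

Budget, MgrID, DeptNo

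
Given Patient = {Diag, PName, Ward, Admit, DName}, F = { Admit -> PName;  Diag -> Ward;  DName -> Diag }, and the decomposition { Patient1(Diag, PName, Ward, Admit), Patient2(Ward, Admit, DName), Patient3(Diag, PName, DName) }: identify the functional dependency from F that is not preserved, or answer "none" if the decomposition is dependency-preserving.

Admit → PName lies within Patient1.
Diag → Ward lies within Patient1.
DName → Diag lies within Patient3.
Every dependency is enforceable on the fragments, so the decomposition is dependency-preserving.

none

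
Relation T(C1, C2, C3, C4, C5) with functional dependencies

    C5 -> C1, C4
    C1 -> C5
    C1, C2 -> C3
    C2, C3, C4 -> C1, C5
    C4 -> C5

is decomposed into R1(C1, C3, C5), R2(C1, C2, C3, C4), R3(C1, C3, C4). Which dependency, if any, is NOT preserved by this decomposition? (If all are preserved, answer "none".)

none

C5 → C1, C4: restricted closure across fragments reaches C1, C4.
C1 → C5 lies within R1.
C1, C2 → C3 lies within R2.
C2, C3, C4 → C1, C5: restricted closure across fragments reaches C1, C5.
C4 → C5: restricted closure across fragments reaches C5.
Every dependency is enforceable on the fragments, so the decomposition is dependency-preserving.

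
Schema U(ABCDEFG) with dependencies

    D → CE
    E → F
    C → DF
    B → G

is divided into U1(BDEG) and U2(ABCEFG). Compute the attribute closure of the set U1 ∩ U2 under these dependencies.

U1 ∩ U2 = {BEG}.
E → F applies, adding F
Closure: {BEFG}.

BEFG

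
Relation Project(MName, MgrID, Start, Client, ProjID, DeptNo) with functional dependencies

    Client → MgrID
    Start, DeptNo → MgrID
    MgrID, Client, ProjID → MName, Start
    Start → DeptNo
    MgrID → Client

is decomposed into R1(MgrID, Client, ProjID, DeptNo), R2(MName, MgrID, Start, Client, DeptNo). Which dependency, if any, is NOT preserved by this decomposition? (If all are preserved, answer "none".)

Check MgrID, Client, ProjID → MName, Start: no single fragment contains all of {MName, MgrID, Start, Client, ProjID}, and the restricted closure of {MgrID, Client, ProjID} across the fragments never reaches {MName, Start}.
Client → MgrID is preserved.
Start, DeptNo → MgrID is preserved.
Start → DeptNo is preserved.
MgrID → Client is preserved.

MgrID, Client, ProjID → MName, Start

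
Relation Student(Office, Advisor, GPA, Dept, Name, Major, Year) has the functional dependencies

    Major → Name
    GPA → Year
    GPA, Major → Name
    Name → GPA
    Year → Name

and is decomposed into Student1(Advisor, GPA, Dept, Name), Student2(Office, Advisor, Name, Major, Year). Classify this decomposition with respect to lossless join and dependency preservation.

Lossless test: (Advisor, Name)⁺ = {Advisor, GPA, Name, Year}, which is a superkey of neither fragment — lossy.
Dependency preservation: GPA → Year; GPA, Major → Name are not contained in any single fragment, but the restricted closure of each left-hand side across the fragments still reaches the right-hand side; the remaining FDs each lie inside some fragment. All dependencies are preserved.

lossy but dependency-preserving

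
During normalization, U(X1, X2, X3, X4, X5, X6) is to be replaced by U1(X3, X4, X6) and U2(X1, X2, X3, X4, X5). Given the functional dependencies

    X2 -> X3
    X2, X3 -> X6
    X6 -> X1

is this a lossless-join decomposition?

No

Common attributes: U1 ∩ U2 = {X3, X4}.
No dependency enlarges {X3, X4}, so (X3, X4)⁺ = {X3, X4}.
The closure contains neither all of U1 = {X3, X4, X6} nor all of U2 = {X1, X2, X3, X4, X5}, so the common attributes are not a superkey of either fragment. The join is lossy.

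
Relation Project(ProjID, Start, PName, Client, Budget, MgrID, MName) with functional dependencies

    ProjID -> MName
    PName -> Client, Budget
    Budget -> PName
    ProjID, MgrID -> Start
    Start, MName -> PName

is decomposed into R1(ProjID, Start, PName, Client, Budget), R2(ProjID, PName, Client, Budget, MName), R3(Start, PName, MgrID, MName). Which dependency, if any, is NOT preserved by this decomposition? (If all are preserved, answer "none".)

Check ProjID, MgrID → Start: no single fragment contains all of {ProjID, Start, MgrID}, and the restricted closure of {ProjID, MgrID} across the fragments never reaches {Start}.
ProjID → MName is preserved.
PName → Client, Budget is preserved.
Budget → PName is preserved.
Start, MName → PName is preserved.

ProjID, MgrID -> Start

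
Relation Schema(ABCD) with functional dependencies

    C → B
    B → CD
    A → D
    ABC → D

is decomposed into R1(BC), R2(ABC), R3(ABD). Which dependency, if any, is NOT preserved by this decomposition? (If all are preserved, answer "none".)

C → B lies within R1.
B → CD: restricted closure across fragments reaches CD.
A → D lies within R3.
ABC → D: restricted closure across fragments reaches D.
Every dependency is enforceable on the fragments, so the decomposition is dependency-preserving.

none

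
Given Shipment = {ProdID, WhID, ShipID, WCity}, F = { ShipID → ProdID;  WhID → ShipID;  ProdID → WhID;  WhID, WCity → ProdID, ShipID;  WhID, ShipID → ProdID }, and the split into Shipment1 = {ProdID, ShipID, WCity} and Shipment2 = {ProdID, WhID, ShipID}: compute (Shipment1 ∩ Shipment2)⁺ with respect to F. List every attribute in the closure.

ProdID, WhID, ShipID

Shipment1 ∩ Shipment2 = {ProdID, ShipID}.
ProdID → WhID applies, adding WhID
Closure: {ProdID, WhID, ShipID}.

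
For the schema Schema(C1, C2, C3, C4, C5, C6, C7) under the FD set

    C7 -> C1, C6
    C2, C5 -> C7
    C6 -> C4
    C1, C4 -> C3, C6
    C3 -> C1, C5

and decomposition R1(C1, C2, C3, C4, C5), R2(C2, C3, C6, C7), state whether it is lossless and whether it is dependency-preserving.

Lossless test: (C2, C3)⁺ = {C1, C2, C3, C4, C5, C6, C7}, which contains all of one fragment — lossless.
Dependency preservation: the restricted closure of {C6} across the fragments never reaches {C4}, so C6 → C4 cannot be enforced without a join — not preserved.

lossless but not dependency-preserving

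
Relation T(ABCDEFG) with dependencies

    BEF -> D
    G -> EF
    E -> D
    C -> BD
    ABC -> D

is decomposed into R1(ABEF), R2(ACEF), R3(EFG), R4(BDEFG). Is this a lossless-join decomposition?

No

Chase test. Columns are ABCDEFG; row i has aⱼ where attribute j ∈ Ri, else bᵢⱼ.
Initial tableau (one row per fragment):
  row 1: a1 a2 b13 b14 a5 a6 b17
  row 2: a1 b22 a3 b24 a5 a6 b27
  row 3: b31 b32 b33 b34 a5 a6 a7
  row 4: b41 a2 b43 a4 a5 a6 a7
Rows 1 and 4 agree on BEF; apply BEF→D and equate their D entries.
Rows 1 and 2 agree on E; apply E→D and equate their D entries.
Rows 1 and 3 agree on E; apply E→D and equate their D entries.
No row becomes fully distinguished — the join is lossy.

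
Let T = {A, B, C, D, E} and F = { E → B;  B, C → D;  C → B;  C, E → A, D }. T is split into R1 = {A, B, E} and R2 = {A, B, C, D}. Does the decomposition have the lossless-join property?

No

Common attributes: R1 ∩ R2 = {A, B}.
No dependency enlarges {A, B}, so (A, B)⁺ = {A, B}.
The closure contains neither all of R1 = {A, B, E} nor all of R2 = {A, B, C, D}, so the common attributes are not a superkey of either fragment. The join is lossy.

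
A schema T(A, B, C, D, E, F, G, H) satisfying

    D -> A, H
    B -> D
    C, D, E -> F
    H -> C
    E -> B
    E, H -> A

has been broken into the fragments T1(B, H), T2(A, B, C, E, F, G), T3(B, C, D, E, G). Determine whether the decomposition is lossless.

Yes

Chase test. Columns are A, B, C, D, E, F, G, H; row i has aⱼ where attribute j ∈ Ti, else bᵢⱼ.
Initial tableau (one row per fragment):
  row 1: b11 a2 b13 b14 b15 b16 b17 a8
  row 2: a1 a2 a3 b24 a5 a6 a7 b28
  row 3: b31 a2 a3 a4 a5 b36 a7 b38
Rows 1 and 2 agree on B; apply B→D and equate their D entries.
Rows 1 and 3 agree on B; apply B→D and equate their D entries.
Rows 2 and 3 agree on C, D, E; apply C, D, E→F and equate their F entries.
Rows 1 and 2 agree on D; apply D→A, H and equate their A, H entries.
Rows 1 and 3 agree on D; apply D→A, H and equate their A, H entries.
Rows 1 and 2 agree on H; apply H→C and equate their C entries.
Row 2 is now all distinguished symbols — the join is lossless.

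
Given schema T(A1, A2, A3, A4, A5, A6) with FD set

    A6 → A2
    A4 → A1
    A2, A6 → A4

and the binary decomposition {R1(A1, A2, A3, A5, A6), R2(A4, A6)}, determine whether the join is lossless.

Yes

Common attributes: R1 ∩ R2 = {A6}.
Closure of {A6}: A6 → A2 applies, adding A2; A2, A6 → A4 applies, adding A4; A4 → A1 applies, adding A1. So (A6)⁺ = {A1, A2, A4, A6}.
This closure contains every attribute of R2, so R1 ∩ R2 → R2. The join is lossless.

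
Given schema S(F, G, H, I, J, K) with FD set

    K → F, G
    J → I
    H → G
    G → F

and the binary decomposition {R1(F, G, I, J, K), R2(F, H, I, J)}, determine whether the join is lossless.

No

Common attributes: R1 ∩ R2 = {F, I, J}.
No dependency enlarges {F, I, J}, so (F, I, J)⁺ = {F, I, J}.
The closure contains neither all of R1 = {F, G, I, J, K} nor all of R2 = {F, H, I, J}, so the common attributes are not a superkey of either fragment. The join is lossy.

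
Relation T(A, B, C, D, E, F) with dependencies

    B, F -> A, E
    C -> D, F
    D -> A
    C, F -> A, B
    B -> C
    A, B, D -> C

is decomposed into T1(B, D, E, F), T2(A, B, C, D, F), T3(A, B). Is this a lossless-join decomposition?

Yes

Chase test. Columns are A, B, C, D, E, F; row i has aⱼ where attribute j ∈ Ti, else bᵢⱼ.
Initial tableau (one row per fragment):
  row 1: b11 a2 b13 a4 a5 a6
  row 2: a1 a2 a3 a4 b25 a6
  row 3: a1 a2 b33 b34 b35 b36
Rows 1 and 2 agree on B, F; apply B, F→A, E and equate their A, E entries.
Rows 1 and 2 agree on B; apply B→C and equate their C entries.
Rows 1 and 3 agree on B; apply B→C and equate their C entries.
Rows 1 and 3 agree on C; apply C→D, F and equate their D, F entries.
Rows 1 and 3 agree on B, F; apply B, F→A, E and equate their A, E entries.
Row 1 is now all distinguished symbols — the join is lossless.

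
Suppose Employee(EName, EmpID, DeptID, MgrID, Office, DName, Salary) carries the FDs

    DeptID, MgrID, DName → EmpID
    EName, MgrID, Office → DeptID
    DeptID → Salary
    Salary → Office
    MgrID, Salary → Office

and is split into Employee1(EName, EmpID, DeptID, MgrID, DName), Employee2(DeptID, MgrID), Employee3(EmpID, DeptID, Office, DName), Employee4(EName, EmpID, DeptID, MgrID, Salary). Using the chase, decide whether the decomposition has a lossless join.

Chase test. Columns are EName, EmpID, DeptID, MgrID, Office, DName, Salary; row i has aⱼ where attribute j ∈ Employeei, else bᵢⱼ.
Initial tableau (one row per fragment):
  row 1: a1 a2 a3 a4 b15 a6 b17
  row 2: b21 b22 a3 a4 b25 b26 b27
  row 3: b31 a2 a3 b34 a5 a6 b37
  row 4: a1 a2 a3 a4 b45 b46 a7
Rows 1 and 2 agree on DeptID; apply DeptID→Salary and equate their Salary entries.
Rows 1 and 3 agree on DeptID; apply DeptID→Salary and equate their Salary entries.
Rows 1 and 4 agree on DeptID; apply DeptID→Salary and equate their Salary entries.
Rows 1 and 2 agree on Salary; apply Salary→Office and equate their Office entries.
Rows 1 and 3 agree on Salary; apply Salary→Office and equate their Office entries.
Rows 1 and 4 agree on Salary; apply Salary→Office and equate their Office entries.
Row 1 is now all distinguished symbols — the join is lossless.

Yes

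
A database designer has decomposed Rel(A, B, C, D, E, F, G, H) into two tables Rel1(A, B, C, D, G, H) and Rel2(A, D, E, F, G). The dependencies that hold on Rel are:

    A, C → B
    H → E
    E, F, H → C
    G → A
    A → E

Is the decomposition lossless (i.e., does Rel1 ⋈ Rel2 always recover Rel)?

No

Common attributes: Rel1 ∩ Rel2 = {A, D, G}.
Closure of {A, D, G}: A → E applies, adding E. So (A, D, G)⁺ = {A, D, E, G}.
The closure contains neither all of Rel1 = {A, B, C, D, G, H} nor all of Rel2 = {A, D, E, F, G}, so the common attributes are not a superkey of either fragment. The join is lossy.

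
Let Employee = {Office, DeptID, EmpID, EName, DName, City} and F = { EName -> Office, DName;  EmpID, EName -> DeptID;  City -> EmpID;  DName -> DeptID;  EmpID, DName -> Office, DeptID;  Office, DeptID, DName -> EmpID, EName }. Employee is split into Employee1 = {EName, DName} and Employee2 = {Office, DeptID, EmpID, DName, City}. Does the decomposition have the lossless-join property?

No

Common attributes: Employee1 ∩ Employee2 = {DName}.
Closure of {DName}: DName → DeptID applies, adding DeptID. So (DName)⁺ = {DeptID, DName}.
The closure contains neither all of Employee1 = {EName, DName} nor all of Employee2 = {Office, DeptID, EmpID, DName, City}, so the common attributes are not a superkey of either fragment. The join is lossy.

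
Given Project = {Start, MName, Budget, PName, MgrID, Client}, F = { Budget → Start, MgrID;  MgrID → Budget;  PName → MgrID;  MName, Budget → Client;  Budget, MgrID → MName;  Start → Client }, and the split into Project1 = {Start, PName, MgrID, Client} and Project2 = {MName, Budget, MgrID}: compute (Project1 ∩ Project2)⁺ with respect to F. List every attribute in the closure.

Start, MName, Budget, MgrID, Client

Project1 ∩ Project2 = {MgrID}.
MgrID → Budget applies, adding Budget
Budget, MgrID → MName applies, adding MName
Budget → Start, MgrID applies, adding Start
MName, Budget → Client applies, adding Client
Closure: {Start, MName, Budget, MgrID, Client}.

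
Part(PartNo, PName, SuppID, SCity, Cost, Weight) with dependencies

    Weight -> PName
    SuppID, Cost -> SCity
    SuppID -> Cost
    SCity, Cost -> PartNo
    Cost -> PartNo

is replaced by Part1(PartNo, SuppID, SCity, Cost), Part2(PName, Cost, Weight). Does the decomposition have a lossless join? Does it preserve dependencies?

lossy but dependency-preserving

Lossless test: (Cost)⁺ = {PartNo, Cost}, which is a superkey of neither fragment — lossy.
Dependency preservation: every FD's attributes lie within a single fragment, so each can be enforced locally — preserved.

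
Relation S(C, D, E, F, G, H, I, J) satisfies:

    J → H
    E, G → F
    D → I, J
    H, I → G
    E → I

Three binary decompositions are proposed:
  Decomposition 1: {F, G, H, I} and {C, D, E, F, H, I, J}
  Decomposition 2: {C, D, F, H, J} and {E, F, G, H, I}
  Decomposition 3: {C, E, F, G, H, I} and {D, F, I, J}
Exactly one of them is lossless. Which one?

Decomposition 1: common = {F, H, I}, closure = {F, G, H, I} → lossless.
Decomposition 2: common = {F, H}, closure = {F, H} → lossy.
Decomposition 3: common = {F, I}, closure = {F, I} → lossy.

Decomposition 1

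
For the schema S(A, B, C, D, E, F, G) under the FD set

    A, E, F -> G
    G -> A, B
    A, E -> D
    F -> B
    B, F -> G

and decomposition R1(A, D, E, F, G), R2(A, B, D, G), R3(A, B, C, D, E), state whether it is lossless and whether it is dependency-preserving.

Lossless test (chase): Rows 1 and 2 agree on G; apply G→A, B and equate their A, B entries. No row becomes fully distinguished — the join is lossy.
Dependency preservation: F → B; B, F → G are not contained in any single fragment, but the restricted closure of each left-hand side across the fragments still reaches the right-hand side; the remaining FDs each lie inside some fragment. All dependencies are preserved.

lossy but dependency-preserving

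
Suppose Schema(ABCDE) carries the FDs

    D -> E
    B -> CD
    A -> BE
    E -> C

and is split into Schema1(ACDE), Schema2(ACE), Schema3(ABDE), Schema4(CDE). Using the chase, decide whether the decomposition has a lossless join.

Chase test. Columns are ABCDE; row i has aⱼ where attribute j ∈ Schemai, else bᵢⱼ.
Initial tableau (one row per fragment):
  row 1: a1 b12 a3 a4 a5
  row 2: a1 b22 a3 b24 a5
  row 3: a1 a2 b33 a4 a5
  row 4: b41 b42 a3 a4 a5
Rows 1 and 2 agree on A; apply A→BE and equate their BE entries.
Rows 1 and 3 agree on A; apply A→BE and equate their BE entries.
Rows 1 and 3 agree on E; apply E→C and equate their C entries.
Rows 1 and 2 agree on B; apply B→CD and equate their CD entries.
Row 1 is now all distinguished symbols — the join is lossless.

Yes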